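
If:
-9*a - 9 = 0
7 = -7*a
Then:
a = -1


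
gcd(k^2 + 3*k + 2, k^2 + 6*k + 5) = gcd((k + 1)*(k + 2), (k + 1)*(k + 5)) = k + 1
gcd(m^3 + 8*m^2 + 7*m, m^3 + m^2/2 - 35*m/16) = m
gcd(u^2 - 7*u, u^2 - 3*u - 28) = u - 7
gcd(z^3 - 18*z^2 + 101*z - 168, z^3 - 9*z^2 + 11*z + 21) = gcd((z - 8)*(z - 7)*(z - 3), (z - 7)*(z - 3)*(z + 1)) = z^2 - 10*z + 21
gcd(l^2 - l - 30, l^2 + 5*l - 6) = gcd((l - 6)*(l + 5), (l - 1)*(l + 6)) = 1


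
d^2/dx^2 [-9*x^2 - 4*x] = -18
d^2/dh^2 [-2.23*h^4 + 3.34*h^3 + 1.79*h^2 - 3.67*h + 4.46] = -26.76*h^2 + 20.04*h + 3.58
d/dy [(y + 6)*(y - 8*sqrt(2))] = 2*y - 8*sqrt(2) + 6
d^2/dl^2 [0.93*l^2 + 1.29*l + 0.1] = 1.86000000000000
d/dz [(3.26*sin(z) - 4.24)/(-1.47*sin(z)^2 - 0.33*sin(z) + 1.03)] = (4.7922*sin(z)^2 - 12.4656*sin(z) + 1.9586)*cos(z)/(2.1609*sin(z)^4 + 0.9702*sin(z)^3 - 2.9193*sin(z)^2 - 0.6798*sin(z) + 1.0609)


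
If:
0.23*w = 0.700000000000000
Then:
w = 3.04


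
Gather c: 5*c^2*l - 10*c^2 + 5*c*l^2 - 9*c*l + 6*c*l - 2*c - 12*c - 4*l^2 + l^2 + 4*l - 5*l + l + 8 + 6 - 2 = c^2*(5*l - 10) + c*(5*l^2 - 3*l - 14) - 3*l^2 + 12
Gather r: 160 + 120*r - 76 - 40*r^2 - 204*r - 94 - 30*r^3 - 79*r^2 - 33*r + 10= -30*r^3 - 119*r^2 - 117*r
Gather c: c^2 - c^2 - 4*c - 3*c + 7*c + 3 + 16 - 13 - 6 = 0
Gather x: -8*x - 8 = -8*x - 8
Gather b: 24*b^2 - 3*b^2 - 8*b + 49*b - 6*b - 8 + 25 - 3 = 21*b^2 + 35*b + 14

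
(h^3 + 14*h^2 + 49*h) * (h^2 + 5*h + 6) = h^5 + 19*h^4 + 125*h^3 + 329*h^2 + 294*h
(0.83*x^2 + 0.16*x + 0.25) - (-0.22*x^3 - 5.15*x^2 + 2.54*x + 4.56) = 0.22*x^3 + 5.98*x^2 - 2.38*x - 4.31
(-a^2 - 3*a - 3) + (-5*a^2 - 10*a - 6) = -6*a^2 - 13*a - 9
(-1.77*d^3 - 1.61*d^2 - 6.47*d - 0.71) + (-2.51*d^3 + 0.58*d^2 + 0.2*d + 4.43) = -4.28*d^3 - 1.03*d^2 - 6.27*d + 3.72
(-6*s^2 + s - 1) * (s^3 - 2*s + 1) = -6*s^5 + s^4 + 11*s^3 - 8*s^2 + 3*s - 1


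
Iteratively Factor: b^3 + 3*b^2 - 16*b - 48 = (b + 4)*(b^2 - b - 12) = (b - 4)*(b + 4)*(b + 3)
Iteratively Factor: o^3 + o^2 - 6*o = (o)*(o^2 + o - 6) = o*(o - 2)*(o + 3)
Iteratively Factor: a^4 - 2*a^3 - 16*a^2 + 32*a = (a - 4)*(a^3 + 2*a^2 - 8*a) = a*(a - 4)*(a^2 + 2*a - 8) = a*(a - 4)*(a + 4)*(a - 2)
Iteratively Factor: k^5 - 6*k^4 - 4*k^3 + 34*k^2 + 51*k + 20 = (k + 1)*(k^4 - 7*k^3 + 3*k^2 + 31*k + 20) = (k - 4)*(k + 1)*(k^3 - 3*k^2 - 9*k - 5) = (k - 4)*(k + 1)^2*(k^2 - 4*k - 5) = (k - 4)*(k + 1)^3*(k - 5)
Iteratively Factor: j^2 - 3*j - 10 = (j - 5)*(j + 2)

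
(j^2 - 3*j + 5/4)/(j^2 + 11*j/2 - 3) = (j - 5/2)/(j + 6)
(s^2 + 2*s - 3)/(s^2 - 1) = (s + 3)/(s + 1)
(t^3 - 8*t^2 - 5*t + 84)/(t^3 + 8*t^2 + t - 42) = (t^2 - 11*t + 28)/(t^2 + 5*t - 14)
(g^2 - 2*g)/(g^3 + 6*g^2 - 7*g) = (g - 2)/(g^2 + 6*g - 7)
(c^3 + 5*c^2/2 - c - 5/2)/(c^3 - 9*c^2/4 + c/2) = 2*(2*c^3 + 5*c^2 - 2*c - 5)/(c*(4*c^2 - 9*c + 2))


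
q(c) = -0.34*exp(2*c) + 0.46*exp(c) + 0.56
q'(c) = -0.68*exp(2*c) + 0.46*exp(c) = (0.46 - 0.68*exp(c))*exp(c)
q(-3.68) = 0.57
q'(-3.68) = 0.01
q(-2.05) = 0.61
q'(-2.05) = 0.05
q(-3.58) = 0.57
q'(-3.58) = 0.01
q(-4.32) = 0.57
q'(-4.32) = 0.01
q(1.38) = -2.98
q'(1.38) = -8.92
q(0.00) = 0.68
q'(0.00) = -0.22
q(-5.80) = 0.56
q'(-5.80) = 0.00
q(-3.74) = 0.57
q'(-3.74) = 0.01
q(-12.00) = 0.56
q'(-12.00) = 0.00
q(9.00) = -22320661.53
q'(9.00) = -44645051.59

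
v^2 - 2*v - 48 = (v - 8)*(v + 6)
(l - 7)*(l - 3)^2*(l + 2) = l^4 - 11*l^3 + 25*l^2 + 39*l - 126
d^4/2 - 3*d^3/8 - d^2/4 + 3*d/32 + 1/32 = (d/2 + 1/4)*(d - 1)*(d - 1/2)*(d + 1/4)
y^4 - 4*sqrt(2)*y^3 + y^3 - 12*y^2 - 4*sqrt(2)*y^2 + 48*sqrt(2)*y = y*(y - 3)*(y + 4)*(y - 4*sqrt(2))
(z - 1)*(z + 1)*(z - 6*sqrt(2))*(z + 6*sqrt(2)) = z^4 - 73*z^2 + 72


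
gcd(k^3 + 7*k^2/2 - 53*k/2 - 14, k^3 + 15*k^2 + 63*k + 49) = k + 7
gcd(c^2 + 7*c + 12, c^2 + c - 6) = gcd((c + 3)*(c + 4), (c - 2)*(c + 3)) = c + 3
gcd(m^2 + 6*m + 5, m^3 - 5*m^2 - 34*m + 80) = m + 5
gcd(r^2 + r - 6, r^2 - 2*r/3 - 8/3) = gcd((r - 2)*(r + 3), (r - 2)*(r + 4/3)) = r - 2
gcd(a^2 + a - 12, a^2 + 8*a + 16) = a + 4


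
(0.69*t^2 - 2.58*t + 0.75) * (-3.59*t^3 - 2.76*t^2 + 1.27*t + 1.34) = -2.4771*t^5 + 7.3578*t^4 + 5.3046*t^3 - 4.422*t^2 - 2.5047*t + 1.005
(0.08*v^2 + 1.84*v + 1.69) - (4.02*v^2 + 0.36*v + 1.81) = -3.94*v^2 + 1.48*v - 0.12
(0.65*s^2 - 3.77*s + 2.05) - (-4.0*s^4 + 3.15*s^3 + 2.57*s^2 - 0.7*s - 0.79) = 4.0*s^4 - 3.15*s^3 - 1.92*s^2 - 3.07*s + 2.84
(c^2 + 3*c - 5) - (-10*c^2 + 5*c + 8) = 11*c^2 - 2*c - 13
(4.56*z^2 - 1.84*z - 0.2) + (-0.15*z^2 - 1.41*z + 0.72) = 4.41*z^2 - 3.25*z + 0.52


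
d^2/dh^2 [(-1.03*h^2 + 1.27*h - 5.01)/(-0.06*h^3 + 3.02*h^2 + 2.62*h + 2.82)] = (0.007416*h^6 - 0.0274320000000001*h^5 + 2.56867199999999*h^4 - 51.949776*h^3 + 214.223832*h^2 + 307.827864*h + 18.59544)/(0.000216*h^9 - 0.032616*h^8 + 1.613376*h^7 - 24.7256*h^6 - 67.384848*h^5 - 136.690224*h^4 - 150.431104*h^3 - 130.121568*h^2 - 62.505864*h - 22.425768)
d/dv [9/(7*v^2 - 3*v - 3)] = 9*(3 - 14*v)/(-7*v^2 + 3*v + 3)^2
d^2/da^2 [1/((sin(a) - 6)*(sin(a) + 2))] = (-4*sin(a)^4 + 12*sin(a)^3 - 58*sin(a)^2 + 24*sin(a) + 56)/((sin(a) - 6)^3*(sin(a) + 2)^3)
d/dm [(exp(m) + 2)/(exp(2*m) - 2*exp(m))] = (-exp(2*m) - 4*exp(m) + 4)*exp(-m)/(exp(2*m) - 4*exp(m) + 4)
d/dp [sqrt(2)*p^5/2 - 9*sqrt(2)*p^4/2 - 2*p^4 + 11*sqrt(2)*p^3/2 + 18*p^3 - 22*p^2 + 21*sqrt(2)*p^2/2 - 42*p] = 5*sqrt(2)*p^4/2 - 18*sqrt(2)*p^3 - 8*p^3 + 33*sqrt(2)*p^2/2 + 54*p^2 - 44*p + 21*sqrt(2)*p - 42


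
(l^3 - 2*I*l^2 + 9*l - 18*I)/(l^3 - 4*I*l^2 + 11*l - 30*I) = (l - 3*I)/(l - 5*I)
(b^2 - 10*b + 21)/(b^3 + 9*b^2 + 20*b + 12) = (b^2 - 10*b + 21)/(b^3 + 9*b^2 + 20*b + 12)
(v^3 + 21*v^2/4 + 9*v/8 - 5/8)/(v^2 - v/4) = v + 11/2 + 5/(2*v)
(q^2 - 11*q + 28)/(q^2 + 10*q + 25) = (q^2 - 11*q + 28)/(q^2 + 10*q + 25)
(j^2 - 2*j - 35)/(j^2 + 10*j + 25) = (j - 7)/(j + 5)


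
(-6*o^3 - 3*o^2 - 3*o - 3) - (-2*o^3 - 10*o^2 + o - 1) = -4*o^3 + 7*o^2 - 4*o - 2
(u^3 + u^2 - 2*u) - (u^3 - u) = u^2 - u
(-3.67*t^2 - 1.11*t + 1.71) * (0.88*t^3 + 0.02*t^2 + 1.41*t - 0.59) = -3.2296*t^5 - 1.0502*t^4 - 3.6921*t^3 + 0.634399999999999*t^2 + 3.066*t - 1.0089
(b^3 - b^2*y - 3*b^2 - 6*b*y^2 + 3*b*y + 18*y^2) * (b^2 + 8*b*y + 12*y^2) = b^5 + 7*b^4*y - 3*b^4 - 2*b^3*y^2 - 21*b^3*y - 60*b^2*y^3 + 6*b^2*y^2 - 72*b*y^4 + 180*b*y^3 + 216*y^4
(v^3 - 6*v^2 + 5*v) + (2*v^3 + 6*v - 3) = 3*v^3 - 6*v^2 + 11*v - 3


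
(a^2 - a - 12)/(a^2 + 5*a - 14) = (a^2 - a - 12)/(a^2 + 5*a - 14)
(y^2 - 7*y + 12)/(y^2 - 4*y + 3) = (y - 4)/(y - 1)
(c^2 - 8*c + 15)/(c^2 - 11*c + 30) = (c - 3)/(c - 6)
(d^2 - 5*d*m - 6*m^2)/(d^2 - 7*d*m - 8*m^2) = (d - 6*m)/(d - 8*m)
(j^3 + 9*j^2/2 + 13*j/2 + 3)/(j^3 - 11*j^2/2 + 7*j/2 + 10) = (2*j^2 + 7*j + 6)/(2*j^2 - 13*j + 20)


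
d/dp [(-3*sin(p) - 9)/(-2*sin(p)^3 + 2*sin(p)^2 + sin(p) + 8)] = 12*(9*sin(p) + sin(3*p) + 8*cos(2*p) - 13)*cos(p)/(4*sin(p)^2 - sin(p) + sin(3*p) + 16)^2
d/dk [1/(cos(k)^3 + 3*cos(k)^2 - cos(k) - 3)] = (3*cos(k)^2 + 6*cos(k) - 1)/((cos(k) + 3)^2*sin(k)^3)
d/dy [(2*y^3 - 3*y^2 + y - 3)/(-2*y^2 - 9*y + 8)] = (-4*y^4 - 36*y^3 + 77*y^2 - 60*y - 19)/(4*y^4 + 36*y^3 + 49*y^2 - 144*y + 64)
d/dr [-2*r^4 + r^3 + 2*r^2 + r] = -8*r^3 + 3*r^2 + 4*r + 1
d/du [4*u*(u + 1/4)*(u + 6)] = 12*u^2 + 50*u + 6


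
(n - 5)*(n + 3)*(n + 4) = n^3 + 2*n^2 - 23*n - 60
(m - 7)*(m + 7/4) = m^2 - 21*m/4 - 49/4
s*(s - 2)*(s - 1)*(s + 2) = s^4 - s^3 - 4*s^2 + 4*s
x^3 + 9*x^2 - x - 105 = (x - 3)*(x + 5)*(x + 7)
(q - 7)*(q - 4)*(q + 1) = q^3 - 10*q^2 + 17*q + 28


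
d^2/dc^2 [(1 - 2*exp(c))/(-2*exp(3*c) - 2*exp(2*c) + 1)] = (32*exp(6*c) - 12*exp(5*c) - 36*exp(4*c) + 36*exp(3*c) + 6*exp(2*c) - 8*exp(c) + 2)*exp(c)/(8*exp(9*c) + 24*exp(8*c) + 24*exp(7*c) - 4*exp(6*c) - 24*exp(5*c) - 12*exp(4*c) + 6*exp(3*c) + 6*exp(2*c) - 1)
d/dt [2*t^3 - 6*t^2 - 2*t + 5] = 6*t^2 - 12*t - 2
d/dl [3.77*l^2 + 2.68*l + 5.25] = 7.54*l + 2.68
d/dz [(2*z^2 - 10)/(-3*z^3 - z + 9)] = 2*(-2*z*(3*z^3 + z - 9) + (z^2 - 5)*(9*z^2 + 1))/(3*z^3 + z - 9)^2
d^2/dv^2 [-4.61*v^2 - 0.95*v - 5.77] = -9.22000000000000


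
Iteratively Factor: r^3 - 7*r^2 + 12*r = (r - 4)*(r^2 - 3*r) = (r - 4)*(r - 3)*(r)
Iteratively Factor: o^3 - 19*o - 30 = (o + 2)*(o^2 - 2*o - 15) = (o - 5)*(o + 2)*(o + 3)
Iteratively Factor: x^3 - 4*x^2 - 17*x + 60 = (x - 3)*(x^2 - x - 20) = (x - 5)*(x - 3)*(x + 4)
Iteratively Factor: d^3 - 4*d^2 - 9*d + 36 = (d + 3)*(d^2 - 7*d + 12) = (d - 3)*(d + 3)*(d - 4)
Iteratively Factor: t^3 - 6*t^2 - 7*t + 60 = (t - 4)*(t^2 - 2*t - 15) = (t - 4)*(t + 3)*(t - 5)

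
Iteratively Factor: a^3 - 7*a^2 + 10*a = (a)*(a^2 - 7*a + 10) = a*(a - 5)*(a - 2)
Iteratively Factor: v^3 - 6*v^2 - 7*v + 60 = (v + 3)*(v^2 - 9*v + 20) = (v - 5)*(v + 3)*(v - 4)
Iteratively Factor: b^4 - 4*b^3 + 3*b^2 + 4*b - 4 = (b - 1)*(b^3 - 3*b^2 + 4) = (b - 2)*(b - 1)*(b^2 - b - 2) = (b - 2)*(b - 1)*(b + 1)*(b - 2)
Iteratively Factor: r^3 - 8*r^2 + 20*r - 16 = (r - 2)*(r^2 - 6*r + 8) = (r - 2)^2*(r - 4)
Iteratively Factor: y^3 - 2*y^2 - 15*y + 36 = (y - 3)*(y^2 + y - 12) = (y - 3)^2*(y + 4)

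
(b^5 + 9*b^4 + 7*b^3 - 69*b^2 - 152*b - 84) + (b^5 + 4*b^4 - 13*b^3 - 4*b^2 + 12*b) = 2*b^5 + 13*b^4 - 6*b^3 - 73*b^2 - 140*b - 84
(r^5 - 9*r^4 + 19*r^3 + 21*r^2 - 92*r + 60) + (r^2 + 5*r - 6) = r^5 - 9*r^4 + 19*r^3 + 22*r^2 - 87*r + 54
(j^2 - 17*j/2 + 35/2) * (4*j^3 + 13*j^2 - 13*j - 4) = 4*j^5 - 21*j^4 - 107*j^3/2 + 334*j^2 - 387*j/2 - 70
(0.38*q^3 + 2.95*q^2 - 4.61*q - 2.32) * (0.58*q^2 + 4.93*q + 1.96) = 0.2204*q^5 + 3.5844*q^4 + 12.6145*q^3 - 18.2909*q^2 - 20.4732*q - 4.5472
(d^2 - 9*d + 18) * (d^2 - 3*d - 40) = d^4 - 12*d^3 + 5*d^2 + 306*d - 720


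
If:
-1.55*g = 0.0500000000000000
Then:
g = -0.03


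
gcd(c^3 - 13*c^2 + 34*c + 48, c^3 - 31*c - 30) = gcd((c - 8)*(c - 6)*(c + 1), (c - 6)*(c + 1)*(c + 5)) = c^2 - 5*c - 6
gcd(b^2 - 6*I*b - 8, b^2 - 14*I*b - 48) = 1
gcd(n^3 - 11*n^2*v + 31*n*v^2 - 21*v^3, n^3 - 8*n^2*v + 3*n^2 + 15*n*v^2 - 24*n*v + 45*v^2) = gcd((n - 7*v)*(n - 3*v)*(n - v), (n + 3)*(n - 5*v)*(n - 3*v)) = -n + 3*v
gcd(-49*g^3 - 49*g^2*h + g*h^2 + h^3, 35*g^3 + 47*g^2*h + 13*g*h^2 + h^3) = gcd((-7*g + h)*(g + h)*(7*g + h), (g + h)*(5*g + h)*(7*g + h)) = 7*g^2 + 8*g*h + h^2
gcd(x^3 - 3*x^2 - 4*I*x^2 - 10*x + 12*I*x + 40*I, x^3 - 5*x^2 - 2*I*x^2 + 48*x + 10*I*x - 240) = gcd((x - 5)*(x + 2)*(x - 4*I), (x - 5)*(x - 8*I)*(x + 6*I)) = x - 5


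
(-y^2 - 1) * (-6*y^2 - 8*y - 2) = 6*y^4 + 8*y^3 + 8*y^2 + 8*y + 2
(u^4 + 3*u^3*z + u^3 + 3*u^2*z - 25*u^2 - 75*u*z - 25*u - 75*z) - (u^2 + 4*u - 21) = u^4 + 3*u^3*z + u^3 + 3*u^2*z - 26*u^2 - 75*u*z - 29*u - 75*z + 21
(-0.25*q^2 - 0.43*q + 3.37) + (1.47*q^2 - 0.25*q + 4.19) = 1.22*q^2 - 0.68*q + 7.56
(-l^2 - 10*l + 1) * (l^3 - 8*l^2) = -l^5 - 2*l^4 + 81*l^3 - 8*l^2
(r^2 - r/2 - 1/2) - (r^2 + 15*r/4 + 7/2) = -17*r/4 - 4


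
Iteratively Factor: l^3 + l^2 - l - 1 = (l + 1)*(l^2 - 1) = (l - 1)*(l + 1)*(l + 1)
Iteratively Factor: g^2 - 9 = (g + 3)*(g - 3)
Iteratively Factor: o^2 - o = (o)*(o - 1)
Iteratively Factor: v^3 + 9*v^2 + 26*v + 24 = (v + 3)*(v^2 + 6*v + 8) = (v + 3)*(v + 4)*(v + 2)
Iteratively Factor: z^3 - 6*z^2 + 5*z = (z - 1)*(z^2 - 5*z) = z*(z - 1)*(z - 5)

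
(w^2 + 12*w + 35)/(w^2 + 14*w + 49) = (w + 5)/(w + 7)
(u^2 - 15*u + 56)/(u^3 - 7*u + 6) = (u^2 - 15*u + 56)/(u^3 - 7*u + 6)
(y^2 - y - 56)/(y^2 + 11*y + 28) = (y - 8)/(y + 4)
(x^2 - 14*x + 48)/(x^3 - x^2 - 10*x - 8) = (-x^2 + 14*x - 48)/(-x^3 + x^2 + 10*x + 8)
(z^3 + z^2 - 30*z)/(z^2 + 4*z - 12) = z*(z - 5)/(z - 2)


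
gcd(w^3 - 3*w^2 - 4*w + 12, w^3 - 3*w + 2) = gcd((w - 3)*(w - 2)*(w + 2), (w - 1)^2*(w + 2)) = w + 2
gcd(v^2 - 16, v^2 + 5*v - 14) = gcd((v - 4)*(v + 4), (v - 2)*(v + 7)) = 1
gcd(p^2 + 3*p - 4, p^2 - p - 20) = p + 4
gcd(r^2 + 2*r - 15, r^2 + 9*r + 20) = r + 5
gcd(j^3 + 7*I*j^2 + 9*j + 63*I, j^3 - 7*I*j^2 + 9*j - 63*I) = j^2 + 9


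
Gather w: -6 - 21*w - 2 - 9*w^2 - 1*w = -9*w^2 - 22*w - 8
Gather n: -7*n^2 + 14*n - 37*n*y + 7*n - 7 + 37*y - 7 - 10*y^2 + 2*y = -7*n^2 + n*(21 - 37*y) - 10*y^2 + 39*y - 14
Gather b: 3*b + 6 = 3*b + 6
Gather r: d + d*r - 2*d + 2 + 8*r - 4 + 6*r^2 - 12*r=-d + 6*r^2 + r*(d - 4) - 2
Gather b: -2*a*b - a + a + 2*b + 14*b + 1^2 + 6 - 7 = b*(16 - 2*a)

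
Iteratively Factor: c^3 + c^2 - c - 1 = (c + 1)*(c^2 - 1) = (c + 1)^2*(c - 1)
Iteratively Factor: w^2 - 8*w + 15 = (w - 3)*(w - 5)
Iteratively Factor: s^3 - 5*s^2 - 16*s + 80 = (s + 4)*(s^2 - 9*s + 20) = (s - 5)*(s + 4)*(s - 4)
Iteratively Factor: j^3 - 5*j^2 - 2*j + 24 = (j - 3)*(j^2 - 2*j - 8) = (j - 4)*(j - 3)*(j + 2)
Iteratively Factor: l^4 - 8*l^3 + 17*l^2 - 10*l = (l - 5)*(l^3 - 3*l^2 + 2*l) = (l - 5)*(l - 1)*(l^2 - 2*l) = l*(l - 5)*(l - 1)*(l - 2)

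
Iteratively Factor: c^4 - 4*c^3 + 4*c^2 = (c - 2)*(c^3 - 2*c^2) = c*(c - 2)*(c^2 - 2*c) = c^2*(c - 2)*(c - 2)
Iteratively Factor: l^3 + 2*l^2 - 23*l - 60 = (l - 5)*(l^2 + 7*l + 12) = (l - 5)*(l + 3)*(l + 4)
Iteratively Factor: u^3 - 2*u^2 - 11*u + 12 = (u - 1)*(u^2 - u - 12) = (u - 4)*(u - 1)*(u + 3)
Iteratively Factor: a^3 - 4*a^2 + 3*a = (a)*(a^2 - 4*a + 3) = a*(a - 1)*(a - 3)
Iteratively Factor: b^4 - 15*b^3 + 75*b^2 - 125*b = (b - 5)*(b^3 - 10*b^2 + 25*b) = (b - 5)^2*(b^2 - 5*b) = (b - 5)^3*(b)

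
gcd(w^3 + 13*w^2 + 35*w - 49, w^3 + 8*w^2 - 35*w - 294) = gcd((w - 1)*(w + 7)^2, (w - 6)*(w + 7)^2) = w^2 + 14*w + 49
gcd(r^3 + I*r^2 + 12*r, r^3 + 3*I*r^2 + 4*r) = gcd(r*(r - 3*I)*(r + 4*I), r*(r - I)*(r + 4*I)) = r^2 + 4*I*r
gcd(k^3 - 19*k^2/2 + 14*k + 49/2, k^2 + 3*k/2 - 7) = 1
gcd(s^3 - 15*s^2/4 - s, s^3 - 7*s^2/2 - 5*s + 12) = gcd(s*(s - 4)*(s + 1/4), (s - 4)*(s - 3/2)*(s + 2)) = s - 4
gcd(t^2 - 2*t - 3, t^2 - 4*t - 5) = t + 1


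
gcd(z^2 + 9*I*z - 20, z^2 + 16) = z + 4*I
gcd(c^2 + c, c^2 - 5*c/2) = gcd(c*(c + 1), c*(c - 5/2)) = c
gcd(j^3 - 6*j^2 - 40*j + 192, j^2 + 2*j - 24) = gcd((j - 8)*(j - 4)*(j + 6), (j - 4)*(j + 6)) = j^2 + 2*j - 24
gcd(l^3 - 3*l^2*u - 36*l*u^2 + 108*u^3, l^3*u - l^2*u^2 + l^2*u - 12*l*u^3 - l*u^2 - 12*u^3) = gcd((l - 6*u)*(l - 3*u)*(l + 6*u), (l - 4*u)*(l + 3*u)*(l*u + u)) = 1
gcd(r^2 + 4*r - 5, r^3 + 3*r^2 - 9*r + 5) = r^2 + 4*r - 5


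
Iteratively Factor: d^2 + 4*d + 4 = (d + 2)*(d + 2)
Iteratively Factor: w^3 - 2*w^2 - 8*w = (w + 2)*(w^2 - 4*w) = (w - 4)*(w + 2)*(w)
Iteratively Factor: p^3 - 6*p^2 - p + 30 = (p - 3)*(p^2 - 3*p - 10) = (p - 5)*(p - 3)*(p + 2)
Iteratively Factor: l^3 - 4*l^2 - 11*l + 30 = (l - 2)*(l^2 - 2*l - 15) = (l - 5)*(l - 2)*(l + 3)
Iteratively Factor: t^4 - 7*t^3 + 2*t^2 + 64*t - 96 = (t + 3)*(t^3 - 10*t^2 + 32*t - 32) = (t - 4)*(t + 3)*(t^2 - 6*t + 8) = (t - 4)*(t - 2)*(t + 3)*(t - 4)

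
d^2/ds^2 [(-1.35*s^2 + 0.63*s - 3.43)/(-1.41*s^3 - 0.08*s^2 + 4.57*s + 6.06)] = (5.36787*s^6 - 7.515018*s^5 + 133.597782*s^4 + 160.543398*s^3 - 193.14993*s^2 + 166.491276*s + 280.644554)/(2.803221*s^9 + 0.477144*s^8 - 27.229779*s^7 - 39.236122*s^6 + 84.153975*s^5 + 239.188956*s^4 + 73.1900509999999*s^3 - 370.873818*s^2 - 503.480556*s - 222.545016)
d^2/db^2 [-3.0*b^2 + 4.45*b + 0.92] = -6.00000000000000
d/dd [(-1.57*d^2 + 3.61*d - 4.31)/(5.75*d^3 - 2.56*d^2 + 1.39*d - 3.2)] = (9.0275*d^4 - 41.515*d^3 + 81.4068*d^2 - 12.0192*d - 5.5611)/(33.0625*d^6 - 29.44*d^5 + 22.5386*d^4 - 43.9168*d^3 + 18.3161*d^2 - 8.896*d + 10.24)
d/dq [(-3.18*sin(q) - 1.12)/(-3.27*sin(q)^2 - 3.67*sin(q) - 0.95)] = (-7.3248*sin(q) + 5.1993*cos(2*q) - 6.2887)*cos(q)/(3.27*sin(q)^2 + 3.67*sin(q) + 0.95)^2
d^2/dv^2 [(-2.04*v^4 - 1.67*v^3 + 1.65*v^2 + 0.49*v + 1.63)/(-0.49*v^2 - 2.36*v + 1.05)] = (0.979607999999999*v^6 + 14.154336*v^5 + 61.874424*v^4 - 56.980204*v^3 - 5.28208799999999*v^2 - 1.775172*v - 25.900856)/(0.117649*v^6 + 1.699908*v^5 + 7.430997*v^4 + 5.858936*v^3 - 15.923565*v^2 + 7.8057*v - 1.157625)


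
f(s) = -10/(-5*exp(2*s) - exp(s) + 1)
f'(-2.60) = -1.60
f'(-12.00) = 0.00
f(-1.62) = -16.49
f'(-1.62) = -16.04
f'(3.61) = -0.00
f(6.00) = 0.00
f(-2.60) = -11.13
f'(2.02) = -0.07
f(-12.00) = -10.00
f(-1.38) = -23.15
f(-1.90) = -13.54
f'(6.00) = 0.00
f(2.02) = 0.03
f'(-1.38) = -47.40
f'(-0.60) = -32.00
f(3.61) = 0.00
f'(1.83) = -0.10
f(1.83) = 0.05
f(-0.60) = 9.48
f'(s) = -10*(10*exp(2*s) + exp(s))/(-5*exp(2*s) - exp(s) + 1)^2 = (-100*exp(s) - 10)*exp(s)/(5*exp(2*s) + exp(s) - 1)^2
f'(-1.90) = -6.84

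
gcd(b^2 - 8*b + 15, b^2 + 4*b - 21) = b - 3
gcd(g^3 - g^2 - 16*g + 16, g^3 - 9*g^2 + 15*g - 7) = g - 1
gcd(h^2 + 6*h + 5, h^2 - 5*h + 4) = 1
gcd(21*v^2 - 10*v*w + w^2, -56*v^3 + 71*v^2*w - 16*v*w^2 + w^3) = 7*v - w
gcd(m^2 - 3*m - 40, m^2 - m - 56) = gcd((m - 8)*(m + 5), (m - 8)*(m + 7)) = m - 8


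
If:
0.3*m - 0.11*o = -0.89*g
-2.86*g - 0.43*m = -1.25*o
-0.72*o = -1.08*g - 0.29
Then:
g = -8.12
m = 19.78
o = -11.78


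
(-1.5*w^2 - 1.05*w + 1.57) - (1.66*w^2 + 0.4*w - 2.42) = -3.16*w^2 - 1.45*w + 3.99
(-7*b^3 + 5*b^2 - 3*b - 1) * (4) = -28*b^3 + 20*b^2 - 12*b - 4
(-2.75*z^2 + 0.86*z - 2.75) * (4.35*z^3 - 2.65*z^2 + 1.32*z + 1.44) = -11.9625*z^5 + 11.0285*z^4 - 17.8715*z^3 + 4.4627*z^2 - 2.3916*z - 3.96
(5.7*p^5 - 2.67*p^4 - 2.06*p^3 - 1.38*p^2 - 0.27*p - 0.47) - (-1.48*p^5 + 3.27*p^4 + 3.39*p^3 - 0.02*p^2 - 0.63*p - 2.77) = 7.18*p^5 - 5.94*p^4 - 5.45*p^3 - 1.36*p^2 + 0.36*p + 2.3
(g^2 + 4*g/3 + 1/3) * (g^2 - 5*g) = g^4 - 11*g^3/3 - 19*g^2/3 - 5*g/3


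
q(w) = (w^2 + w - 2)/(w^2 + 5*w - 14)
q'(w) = (-2*w - 5)*(w^2 + w - 2)/(w^2 + 5*w - 14)^2 + (2*w + 1)/(w^2 + 5*w - 14)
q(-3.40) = -0.32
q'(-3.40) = 0.33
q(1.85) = -2.47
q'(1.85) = -19.70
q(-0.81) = 0.12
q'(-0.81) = 0.06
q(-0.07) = 0.14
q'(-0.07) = -0.01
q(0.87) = 0.04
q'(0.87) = -0.28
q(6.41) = 0.77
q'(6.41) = 0.00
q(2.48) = 1.46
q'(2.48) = -1.88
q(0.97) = 0.01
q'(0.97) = -0.35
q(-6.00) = -3.50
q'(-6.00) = 4.44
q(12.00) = 0.81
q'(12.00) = 0.01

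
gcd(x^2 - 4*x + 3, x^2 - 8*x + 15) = x - 3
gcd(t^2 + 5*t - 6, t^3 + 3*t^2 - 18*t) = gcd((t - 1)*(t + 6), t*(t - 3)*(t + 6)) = t + 6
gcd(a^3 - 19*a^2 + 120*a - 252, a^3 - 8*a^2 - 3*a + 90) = a - 6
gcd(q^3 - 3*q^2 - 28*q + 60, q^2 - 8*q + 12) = q^2 - 8*q + 12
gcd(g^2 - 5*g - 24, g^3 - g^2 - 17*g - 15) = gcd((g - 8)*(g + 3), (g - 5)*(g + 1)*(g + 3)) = g + 3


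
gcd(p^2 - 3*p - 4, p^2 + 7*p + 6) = p + 1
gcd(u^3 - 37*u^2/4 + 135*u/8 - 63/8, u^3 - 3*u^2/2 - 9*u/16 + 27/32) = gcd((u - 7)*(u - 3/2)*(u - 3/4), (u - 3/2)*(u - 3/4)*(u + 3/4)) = u^2 - 9*u/4 + 9/8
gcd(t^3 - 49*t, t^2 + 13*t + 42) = t + 7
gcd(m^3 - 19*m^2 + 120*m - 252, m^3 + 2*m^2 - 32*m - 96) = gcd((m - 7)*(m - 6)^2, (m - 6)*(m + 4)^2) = m - 6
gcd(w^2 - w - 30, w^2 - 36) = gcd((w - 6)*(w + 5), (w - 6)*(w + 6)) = w - 6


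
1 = 1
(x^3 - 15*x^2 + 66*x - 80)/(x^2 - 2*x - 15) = (x^2 - 10*x + 16)/(x + 3)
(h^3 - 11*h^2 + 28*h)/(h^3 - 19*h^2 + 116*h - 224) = h/(h - 8)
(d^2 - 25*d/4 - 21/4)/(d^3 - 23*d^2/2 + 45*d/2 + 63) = (4*d + 3)/(2*(2*d^2 - 9*d - 18))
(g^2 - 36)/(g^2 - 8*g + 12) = (g + 6)/(g - 2)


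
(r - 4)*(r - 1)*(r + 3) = r^3 - 2*r^2 - 11*r + 12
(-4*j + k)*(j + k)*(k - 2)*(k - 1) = -4*j^2*k^2 + 12*j^2*k - 8*j^2 - 3*j*k^3 + 9*j*k^2 - 6*j*k + k^4 - 3*k^3 + 2*k^2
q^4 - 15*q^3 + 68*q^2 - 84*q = q*(q - 7)*(q - 6)*(q - 2)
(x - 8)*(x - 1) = x^2 - 9*x + 8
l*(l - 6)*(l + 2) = l^3 - 4*l^2 - 12*l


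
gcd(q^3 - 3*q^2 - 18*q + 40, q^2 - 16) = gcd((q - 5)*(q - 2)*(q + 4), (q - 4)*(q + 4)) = q + 4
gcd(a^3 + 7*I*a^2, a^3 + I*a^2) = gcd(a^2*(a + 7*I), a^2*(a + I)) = a^2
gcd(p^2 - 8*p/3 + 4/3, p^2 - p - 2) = p - 2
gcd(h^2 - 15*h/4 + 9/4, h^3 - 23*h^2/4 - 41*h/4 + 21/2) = h - 3/4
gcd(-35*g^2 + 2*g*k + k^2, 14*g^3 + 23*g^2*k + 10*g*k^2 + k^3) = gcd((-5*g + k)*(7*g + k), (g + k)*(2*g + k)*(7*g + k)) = 7*g + k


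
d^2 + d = d*(d + 1)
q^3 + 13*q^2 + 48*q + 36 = (q + 1)*(q + 6)^2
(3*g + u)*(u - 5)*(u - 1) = 3*g*u^2 - 18*g*u + 15*g + u^3 - 6*u^2 + 5*u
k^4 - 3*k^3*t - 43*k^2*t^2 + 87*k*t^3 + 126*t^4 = (k - 7*t)*(k - 3*t)*(k + t)*(k + 6*t)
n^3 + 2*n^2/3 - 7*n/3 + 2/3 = (n - 1)*(n - 1/3)*(n + 2)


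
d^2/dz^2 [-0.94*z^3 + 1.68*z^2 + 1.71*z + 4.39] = 3.36 - 5.64*z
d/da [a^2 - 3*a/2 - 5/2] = 2*a - 3/2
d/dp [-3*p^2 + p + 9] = 1 - 6*p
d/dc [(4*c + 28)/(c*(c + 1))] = 4*(-c^2 - 14*c - 7)/(c^2*(c^2 + 2*c + 1))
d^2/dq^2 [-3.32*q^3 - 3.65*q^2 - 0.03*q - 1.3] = -19.92*q - 7.3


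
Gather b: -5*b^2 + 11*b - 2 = -5*b^2 + 11*b - 2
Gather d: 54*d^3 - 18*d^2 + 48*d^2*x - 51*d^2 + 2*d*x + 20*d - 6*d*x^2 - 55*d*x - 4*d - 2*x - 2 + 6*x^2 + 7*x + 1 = 54*d^3 + d^2*(48*x - 69) + d*(-6*x^2 - 53*x + 16) + 6*x^2 + 5*x - 1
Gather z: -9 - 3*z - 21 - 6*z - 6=-9*z - 36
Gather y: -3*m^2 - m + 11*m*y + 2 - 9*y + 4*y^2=-3*m^2 - m + 4*y^2 + y*(11*m - 9) + 2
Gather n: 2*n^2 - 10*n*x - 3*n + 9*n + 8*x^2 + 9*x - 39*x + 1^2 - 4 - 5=2*n^2 + n*(6 - 10*x) + 8*x^2 - 30*x - 8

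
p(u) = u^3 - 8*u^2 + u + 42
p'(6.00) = 13.00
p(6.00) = -24.00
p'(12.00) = 241.00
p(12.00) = 630.00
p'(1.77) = -17.92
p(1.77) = 24.25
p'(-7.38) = 282.47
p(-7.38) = -803.04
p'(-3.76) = 103.57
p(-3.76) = -128.02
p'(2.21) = -19.71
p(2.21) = 15.93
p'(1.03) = -12.30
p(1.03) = 35.64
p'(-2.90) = 72.63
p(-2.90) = -52.57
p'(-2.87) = 71.63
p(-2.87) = -50.41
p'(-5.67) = 188.17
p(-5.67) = -403.15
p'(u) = 3*u^2 - 16*u + 1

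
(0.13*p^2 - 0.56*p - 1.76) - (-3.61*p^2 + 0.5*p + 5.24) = 3.74*p^2 - 1.06*p - 7.0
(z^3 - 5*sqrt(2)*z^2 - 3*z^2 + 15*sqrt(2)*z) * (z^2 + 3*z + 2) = z^5 - 5*sqrt(2)*z^4 - 7*z^3 - 6*z^2 + 35*sqrt(2)*z^2 + 30*sqrt(2)*z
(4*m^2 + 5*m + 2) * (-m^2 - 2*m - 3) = -4*m^4 - 13*m^3 - 24*m^2 - 19*m - 6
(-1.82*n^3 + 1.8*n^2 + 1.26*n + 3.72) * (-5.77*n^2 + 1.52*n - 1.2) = 10.5014*n^5 - 13.1524*n^4 - 2.3502*n^3 - 21.7092*n^2 + 4.1424*n - 4.464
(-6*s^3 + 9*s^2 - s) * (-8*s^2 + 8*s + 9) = 48*s^5 - 120*s^4 + 26*s^3 + 73*s^2 - 9*s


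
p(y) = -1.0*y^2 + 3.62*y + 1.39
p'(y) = 3.62 - 2.0*y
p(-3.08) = -19.25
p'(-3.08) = 9.78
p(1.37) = 4.47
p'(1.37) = 0.88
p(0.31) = 2.42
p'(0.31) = 3.00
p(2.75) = 3.78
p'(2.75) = -1.88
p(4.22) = -1.14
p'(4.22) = -4.82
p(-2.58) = -14.61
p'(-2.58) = 8.78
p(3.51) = 1.78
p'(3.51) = -3.40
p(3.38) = 2.20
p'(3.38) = -3.14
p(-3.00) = -18.47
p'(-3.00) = 9.62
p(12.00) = -99.17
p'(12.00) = -20.38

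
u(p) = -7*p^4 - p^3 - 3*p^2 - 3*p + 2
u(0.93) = -9.43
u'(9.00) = -20712.00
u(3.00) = -628.00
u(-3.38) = -897.14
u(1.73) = -80.05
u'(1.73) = -167.33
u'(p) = -28*p^3 - 3*p^2 - 6*p - 3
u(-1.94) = -95.32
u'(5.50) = -4785.25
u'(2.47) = -458.06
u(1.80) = -92.44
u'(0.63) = -14.97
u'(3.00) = -804.00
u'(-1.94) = 201.79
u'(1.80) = -186.82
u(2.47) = -299.33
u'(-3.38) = 1064.21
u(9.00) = -46924.00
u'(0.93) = -33.70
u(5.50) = -6677.06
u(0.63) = -2.43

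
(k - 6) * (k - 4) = k^2 - 10*k + 24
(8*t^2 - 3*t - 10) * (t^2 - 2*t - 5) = 8*t^4 - 19*t^3 - 44*t^2 + 35*t + 50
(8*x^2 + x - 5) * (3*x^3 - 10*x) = 24*x^5 + 3*x^4 - 95*x^3 - 10*x^2 + 50*x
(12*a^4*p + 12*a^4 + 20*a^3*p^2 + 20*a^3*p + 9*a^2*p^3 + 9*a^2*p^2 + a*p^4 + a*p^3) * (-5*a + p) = -60*a^5*p - 60*a^5 - 88*a^4*p^2 - 88*a^4*p - 25*a^3*p^3 - 25*a^3*p^2 + 4*a^2*p^4 + 4*a^2*p^3 + a*p^5 + a*p^4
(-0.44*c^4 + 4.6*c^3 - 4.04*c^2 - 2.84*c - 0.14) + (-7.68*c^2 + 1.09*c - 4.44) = -0.44*c^4 + 4.6*c^3 - 11.72*c^2 - 1.75*c - 4.58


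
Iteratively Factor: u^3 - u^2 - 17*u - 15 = (u + 1)*(u^2 - 2*u - 15) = (u - 5)*(u + 1)*(u + 3)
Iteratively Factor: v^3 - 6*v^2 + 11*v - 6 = (v - 3)*(v^2 - 3*v + 2) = (v - 3)*(v - 2)*(v - 1)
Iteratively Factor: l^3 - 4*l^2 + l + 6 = (l - 2)*(l^2 - 2*l - 3) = (l - 2)*(l + 1)*(l - 3)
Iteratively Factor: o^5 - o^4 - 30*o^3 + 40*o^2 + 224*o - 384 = (o + 4)*(o^4 - 5*o^3 - 10*o^2 + 80*o - 96) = (o + 4)^2*(o^3 - 9*o^2 + 26*o - 24) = (o - 4)*(o + 4)^2*(o^2 - 5*o + 6) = (o - 4)*(o - 2)*(o + 4)^2*(o - 3)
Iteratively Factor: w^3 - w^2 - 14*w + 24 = (w - 2)*(w^2 + w - 12) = (w - 3)*(w - 2)*(w + 4)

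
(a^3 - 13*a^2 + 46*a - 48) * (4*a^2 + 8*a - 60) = 4*a^5 - 44*a^4 + 20*a^3 + 956*a^2 - 3144*a + 2880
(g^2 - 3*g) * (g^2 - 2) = g^4 - 3*g^3 - 2*g^2 + 6*g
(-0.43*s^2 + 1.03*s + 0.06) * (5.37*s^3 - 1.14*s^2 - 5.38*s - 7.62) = -2.3091*s^5 + 6.0213*s^4 + 1.4614*s^3 - 2.3332*s^2 - 8.1714*s - 0.4572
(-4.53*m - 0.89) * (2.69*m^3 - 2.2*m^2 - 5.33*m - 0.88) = -12.1857*m^4 + 7.5719*m^3 + 26.1029*m^2 + 8.7301*m + 0.7832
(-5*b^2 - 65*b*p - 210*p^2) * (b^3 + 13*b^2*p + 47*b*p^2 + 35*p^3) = -5*b^5 - 130*b^4*p - 1290*b^3*p^2 - 5960*b^2*p^3 - 12145*b*p^4 - 7350*p^5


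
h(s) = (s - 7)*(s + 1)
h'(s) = 2*s - 6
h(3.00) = -16.00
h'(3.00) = 0.00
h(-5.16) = 50.59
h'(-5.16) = -16.32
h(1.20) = -12.76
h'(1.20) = -3.60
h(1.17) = -12.65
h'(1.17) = -3.66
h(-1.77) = 6.75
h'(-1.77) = -9.54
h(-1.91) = 8.11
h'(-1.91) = -9.82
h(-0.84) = -1.25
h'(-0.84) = -7.68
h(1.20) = -12.76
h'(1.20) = -3.60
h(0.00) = -7.00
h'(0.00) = -6.00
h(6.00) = -7.00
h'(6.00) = 6.00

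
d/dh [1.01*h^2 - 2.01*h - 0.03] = 2.02*h - 2.01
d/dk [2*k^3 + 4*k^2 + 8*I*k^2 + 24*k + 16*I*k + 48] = 6*k^2 + k*(8 + 16*I) + 24 + 16*I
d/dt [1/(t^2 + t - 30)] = (-2*t - 1)/(t^2 + t - 30)^2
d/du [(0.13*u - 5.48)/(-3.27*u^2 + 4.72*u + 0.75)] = (0.4251*u^2 - 35.8392*u + 25.9631)/(10.6929*u^4 - 30.8688*u^3 + 17.3734*u^2 + 7.08*u + 0.5625)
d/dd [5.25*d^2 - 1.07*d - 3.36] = 10.5*d - 1.07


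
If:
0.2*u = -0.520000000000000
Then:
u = -2.60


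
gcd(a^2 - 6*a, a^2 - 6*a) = a^2 - 6*a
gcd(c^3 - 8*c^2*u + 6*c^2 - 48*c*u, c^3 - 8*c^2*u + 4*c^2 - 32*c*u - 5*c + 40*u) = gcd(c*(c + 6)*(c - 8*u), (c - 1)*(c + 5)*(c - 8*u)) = -c + 8*u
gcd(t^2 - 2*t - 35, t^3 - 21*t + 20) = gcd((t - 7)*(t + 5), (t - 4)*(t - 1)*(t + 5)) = t + 5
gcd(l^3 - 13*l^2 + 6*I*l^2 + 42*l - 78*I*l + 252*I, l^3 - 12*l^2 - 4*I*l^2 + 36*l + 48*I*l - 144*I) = l - 6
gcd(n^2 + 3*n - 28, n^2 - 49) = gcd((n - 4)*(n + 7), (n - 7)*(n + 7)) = n + 7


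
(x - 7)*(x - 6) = x^2 - 13*x + 42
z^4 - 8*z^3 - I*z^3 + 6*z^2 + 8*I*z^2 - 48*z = z*(z - 8)*(z - 3*I)*(z + 2*I)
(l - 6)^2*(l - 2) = l^3 - 14*l^2 + 60*l - 72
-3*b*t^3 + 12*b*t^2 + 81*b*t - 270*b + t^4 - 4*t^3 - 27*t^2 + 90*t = (-3*b + t)*(t - 6)*(t - 3)*(t + 5)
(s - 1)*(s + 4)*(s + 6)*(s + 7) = s^4 + 16*s^3 + 77*s^2 + 74*s - 168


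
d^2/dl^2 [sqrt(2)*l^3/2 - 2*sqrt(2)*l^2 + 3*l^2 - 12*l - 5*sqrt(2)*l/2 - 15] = 3*sqrt(2)*l - 4*sqrt(2) + 6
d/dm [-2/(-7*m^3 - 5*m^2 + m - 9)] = 2*(-21*m^2 - 10*m + 1)/(7*m^3 + 5*m^2 - m + 9)^2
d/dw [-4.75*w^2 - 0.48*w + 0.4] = -9.5*w - 0.48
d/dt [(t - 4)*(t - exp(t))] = t + (1 - exp(t))*(t - 4) - exp(t)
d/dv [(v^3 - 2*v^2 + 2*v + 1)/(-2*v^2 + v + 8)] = (-2*v^4 + 2*v^3 + 26*v^2 - 28*v + 15)/(4*v^4 - 4*v^3 - 31*v^2 + 16*v + 64)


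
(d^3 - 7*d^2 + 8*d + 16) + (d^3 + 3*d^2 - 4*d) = 2*d^3 - 4*d^2 + 4*d + 16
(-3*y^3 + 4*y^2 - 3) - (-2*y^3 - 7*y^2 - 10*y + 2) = -y^3 + 11*y^2 + 10*y - 5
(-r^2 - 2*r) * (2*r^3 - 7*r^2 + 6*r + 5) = -2*r^5 + 3*r^4 + 8*r^3 - 17*r^2 - 10*r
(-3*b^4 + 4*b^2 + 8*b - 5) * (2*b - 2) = -6*b^5 + 6*b^4 + 8*b^3 + 8*b^2 - 26*b + 10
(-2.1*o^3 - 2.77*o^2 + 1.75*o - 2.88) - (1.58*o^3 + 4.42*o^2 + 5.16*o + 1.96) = -3.68*o^3 - 7.19*o^2 - 3.41*o - 4.84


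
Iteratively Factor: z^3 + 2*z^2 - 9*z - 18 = (z - 3)*(z^2 + 5*z + 6) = (z - 3)*(z + 3)*(z + 2)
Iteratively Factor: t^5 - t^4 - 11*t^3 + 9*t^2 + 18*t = (t - 3)*(t^4 + 2*t^3 - 5*t^2 - 6*t) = (t - 3)*(t + 1)*(t^3 + t^2 - 6*t) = (t - 3)*(t - 2)*(t + 1)*(t^2 + 3*t) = (t - 3)*(t - 2)*(t + 1)*(t + 3)*(t)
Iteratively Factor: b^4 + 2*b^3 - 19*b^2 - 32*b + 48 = (b - 1)*(b^3 + 3*b^2 - 16*b - 48) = (b - 4)*(b - 1)*(b^2 + 7*b + 12) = (b - 4)*(b - 1)*(b + 3)*(b + 4)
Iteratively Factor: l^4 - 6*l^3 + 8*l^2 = (l)*(l^3 - 6*l^2 + 8*l) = l*(l - 2)*(l^2 - 4*l) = l^2*(l - 2)*(l - 4)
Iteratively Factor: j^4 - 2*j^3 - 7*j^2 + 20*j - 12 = (j - 1)*(j^3 - j^2 - 8*j + 12) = (j - 2)*(j - 1)*(j^2 + j - 6) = (j - 2)^2*(j - 1)*(j + 3)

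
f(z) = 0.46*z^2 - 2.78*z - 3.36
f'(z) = 0.92*z - 2.78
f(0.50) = -4.64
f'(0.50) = -2.32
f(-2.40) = 5.96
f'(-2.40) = -4.99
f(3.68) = -7.36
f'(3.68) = 0.61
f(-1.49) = 1.80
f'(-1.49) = -4.15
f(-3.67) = 13.04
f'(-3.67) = -6.16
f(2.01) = -7.09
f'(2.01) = -0.93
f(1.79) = -6.86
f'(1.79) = -1.13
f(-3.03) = 9.29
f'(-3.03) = -5.57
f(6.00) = -3.48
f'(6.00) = 2.74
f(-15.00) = 141.84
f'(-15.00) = -16.58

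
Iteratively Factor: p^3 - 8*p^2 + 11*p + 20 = (p - 4)*(p^2 - 4*p - 5) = (p - 4)*(p + 1)*(p - 5)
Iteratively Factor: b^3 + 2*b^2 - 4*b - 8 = (b + 2)*(b^2 - 4) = (b + 2)^2*(b - 2)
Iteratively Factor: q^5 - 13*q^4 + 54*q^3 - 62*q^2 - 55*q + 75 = (q + 1)*(q^4 - 14*q^3 + 68*q^2 - 130*q + 75) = (q - 5)*(q + 1)*(q^3 - 9*q^2 + 23*q - 15) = (q - 5)^2*(q + 1)*(q^2 - 4*q + 3) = (q - 5)^2*(q - 1)*(q + 1)*(q - 3)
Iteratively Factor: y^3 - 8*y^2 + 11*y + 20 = (y - 4)*(y^2 - 4*y - 5) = (y - 5)*(y - 4)*(y + 1)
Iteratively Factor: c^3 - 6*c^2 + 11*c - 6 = (c - 1)*(c^2 - 5*c + 6) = (c - 2)*(c - 1)*(c - 3)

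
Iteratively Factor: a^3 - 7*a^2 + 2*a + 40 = (a - 4)*(a^2 - 3*a - 10) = (a - 4)*(a + 2)*(a - 5)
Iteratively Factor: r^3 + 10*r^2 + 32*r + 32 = (r + 4)*(r^2 + 6*r + 8) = (r + 2)*(r + 4)*(r + 4)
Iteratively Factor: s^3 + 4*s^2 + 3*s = (s)*(s^2 + 4*s + 3) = s*(s + 1)*(s + 3)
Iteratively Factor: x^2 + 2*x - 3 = (x + 3)*(x - 1)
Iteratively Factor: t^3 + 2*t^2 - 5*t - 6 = (t - 2)*(t^2 + 4*t + 3) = (t - 2)*(t + 1)*(t + 3)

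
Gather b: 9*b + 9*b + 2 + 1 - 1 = 18*b + 2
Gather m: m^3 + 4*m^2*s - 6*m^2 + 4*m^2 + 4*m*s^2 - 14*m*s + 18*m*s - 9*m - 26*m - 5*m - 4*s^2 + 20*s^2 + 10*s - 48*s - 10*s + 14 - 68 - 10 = m^3 + m^2*(4*s - 2) + m*(4*s^2 + 4*s - 40) + 16*s^2 - 48*s - 64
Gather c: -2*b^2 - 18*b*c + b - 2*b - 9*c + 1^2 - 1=-2*b^2 - b + c*(-18*b - 9)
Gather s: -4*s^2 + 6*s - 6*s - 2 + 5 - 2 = 1 - 4*s^2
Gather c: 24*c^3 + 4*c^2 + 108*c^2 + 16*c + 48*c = 24*c^3 + 112*c^2 + 64*c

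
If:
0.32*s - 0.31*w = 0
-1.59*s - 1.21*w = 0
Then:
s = 0.00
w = 0.00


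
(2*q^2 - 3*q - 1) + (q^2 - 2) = 3*q^2 - 3*q - 3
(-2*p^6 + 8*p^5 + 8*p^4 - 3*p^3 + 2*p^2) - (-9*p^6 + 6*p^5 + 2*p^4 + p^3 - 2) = 7*p^6 + 2*p^5 + 6*p^4 - 4*p^3 + 2*p^2 + 2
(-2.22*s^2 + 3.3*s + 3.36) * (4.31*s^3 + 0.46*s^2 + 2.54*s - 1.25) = -9.5682*s^5 + 13.2018*s^4 + 10.3608*s^3 + 12.7026*s^2 + 4.4094*s - 4.2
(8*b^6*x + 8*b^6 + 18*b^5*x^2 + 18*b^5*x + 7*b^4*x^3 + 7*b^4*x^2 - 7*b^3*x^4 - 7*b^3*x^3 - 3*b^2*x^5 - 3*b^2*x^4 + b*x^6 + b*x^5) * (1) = 8*b^6*x + 8*b^6 + 18*b^5*x^2 + 18*b^5*x + 7*b^4*x^3 + 7*b^4*x^2 - 7*b^3*x^4 - 7*b^3*x^3 - 3*b^2*x^5 - 3*b^2*x^4 + b*x^6 + b*x^5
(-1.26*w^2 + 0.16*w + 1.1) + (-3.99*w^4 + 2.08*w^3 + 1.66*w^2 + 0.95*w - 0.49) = -3.99*w^4 + 2.08*w^3 + 0.4*w^2 + 1.11*w + 0.61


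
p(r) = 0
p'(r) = 0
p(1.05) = 0.00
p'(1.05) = 0.00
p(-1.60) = 0.00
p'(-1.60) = 0.00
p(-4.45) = 0.00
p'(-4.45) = 0.00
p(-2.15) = 0.00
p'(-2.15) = 0.00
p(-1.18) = 0.00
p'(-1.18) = 0.00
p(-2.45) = 0.00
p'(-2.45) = 0.00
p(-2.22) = 0.00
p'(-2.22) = 0.00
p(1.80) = 0.00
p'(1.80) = 0.00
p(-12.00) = 0.00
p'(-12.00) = 0.00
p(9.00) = 0.00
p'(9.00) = 0.00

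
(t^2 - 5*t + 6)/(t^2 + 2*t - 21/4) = 4*(t^2 - 5*t + 6)/(4*t^2 + 8*t - 21)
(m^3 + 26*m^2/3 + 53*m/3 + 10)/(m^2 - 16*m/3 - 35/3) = (m^2 + 7*m + 6)/(m - 7)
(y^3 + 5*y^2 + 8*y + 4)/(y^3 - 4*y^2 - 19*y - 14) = (y + 2)/(y - 7)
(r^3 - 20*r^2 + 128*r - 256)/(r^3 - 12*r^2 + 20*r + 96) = (r^2 - 12*r + 32)/(r^2 - 4*r - 12)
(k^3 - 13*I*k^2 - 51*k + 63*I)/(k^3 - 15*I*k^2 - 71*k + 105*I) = (k - 3*I)/(k - 5*I)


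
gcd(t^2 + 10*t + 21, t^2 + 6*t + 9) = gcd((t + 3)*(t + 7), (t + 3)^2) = t + 3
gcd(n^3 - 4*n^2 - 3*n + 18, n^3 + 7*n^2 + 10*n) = n + 2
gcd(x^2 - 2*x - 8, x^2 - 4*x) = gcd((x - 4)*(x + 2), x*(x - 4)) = x - 4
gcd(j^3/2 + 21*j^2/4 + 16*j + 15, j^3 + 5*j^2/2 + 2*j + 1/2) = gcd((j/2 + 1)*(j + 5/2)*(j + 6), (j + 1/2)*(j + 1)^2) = 1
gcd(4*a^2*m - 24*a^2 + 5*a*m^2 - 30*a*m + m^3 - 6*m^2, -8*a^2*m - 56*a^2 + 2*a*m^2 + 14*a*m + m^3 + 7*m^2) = 4*a + m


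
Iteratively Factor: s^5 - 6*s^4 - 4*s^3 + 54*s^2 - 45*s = (s - 1)*(s^4 - 5*s^3 - 9*s^2 + 45*s) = (s - 3)*(s - 1)*(s^3 - 2*s^2 - 15*s) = (s - 3)*(s - 1)*(s + 3)*(s^2 - 5*s) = (s - 5)*(s - 3)*(s - 1)*(s + 3)*(s)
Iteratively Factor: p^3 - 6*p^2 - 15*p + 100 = (p - 5)*(p^2 - p - 20) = (p - 5)*(p + 4)*(p - 5)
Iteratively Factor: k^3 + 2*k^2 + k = (k + 1)*(k^2 + k) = (k + 1)^2*(k)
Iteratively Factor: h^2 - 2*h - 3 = (h + 1)*(h - 3)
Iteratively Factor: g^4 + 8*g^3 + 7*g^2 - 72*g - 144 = (g + 4)*(g^3 + 4*g^2 - 9*g - 36) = (g - 3)*(g + 4)*(g^2 + 7*g + 12) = (g - 3)*(g + 4)^2*(g + 3)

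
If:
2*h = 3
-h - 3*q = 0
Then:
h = 3/2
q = -1/2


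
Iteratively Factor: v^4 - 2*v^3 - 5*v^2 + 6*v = (v - 3)*(v^3 + v^2 - 2*v) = (v - 3)*(v - 1)*(v^2 + 2*v) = v*(v - 3)*(v - 1)*(v + 2)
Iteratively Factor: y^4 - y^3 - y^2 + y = (y - 1)*(y^3 - y) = (y - 1)*(y + 1)*(y^2 - y) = (y - 1)^2*(y + 1)*(y)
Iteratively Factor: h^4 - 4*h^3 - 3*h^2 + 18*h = (h + 2)*(h^3 - 6*h^2 + 9*h) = h*(h + 2)*(h^2 - 6*h + 9) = h*(h - 3)*(h + 2)*(h - 3)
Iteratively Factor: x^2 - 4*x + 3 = (x - 1)*(x - 3)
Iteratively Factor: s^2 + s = (s)*(s + 1)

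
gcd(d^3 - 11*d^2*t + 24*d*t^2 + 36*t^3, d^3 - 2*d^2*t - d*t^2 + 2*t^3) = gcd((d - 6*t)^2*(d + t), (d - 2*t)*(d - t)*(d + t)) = d + t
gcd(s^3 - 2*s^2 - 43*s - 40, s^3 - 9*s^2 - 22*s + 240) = s^2 - 3*s - 40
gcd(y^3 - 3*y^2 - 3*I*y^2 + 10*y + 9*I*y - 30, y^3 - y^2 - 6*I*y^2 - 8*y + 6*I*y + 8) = 1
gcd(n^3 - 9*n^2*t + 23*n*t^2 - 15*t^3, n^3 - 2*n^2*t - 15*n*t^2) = -n + 5*t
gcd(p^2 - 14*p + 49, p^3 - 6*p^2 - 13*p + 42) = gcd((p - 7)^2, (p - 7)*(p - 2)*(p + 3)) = p - 7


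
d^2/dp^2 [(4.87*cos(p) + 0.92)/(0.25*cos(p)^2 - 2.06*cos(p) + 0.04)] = (-0.0342945999370839*cos(p)^5 - 0.308502108772837*cos(p)^4 + 0.261664276513797*cos(p)^3 - 0.442080631829625*cos(p)^2 - 0.362646733002048*cos(p) + 0.968124584802955)/(0.00176050307685235*cos(p)^6 - 0.0435196360597902*cos(p)^5 + 0.35944684260956*cos(p)^4 - 0.998885897316869*cos(p)^3 + 0.0575114948175296*cos(p)^2 - 0.00111410268313061*cos(p) + 7.21102060280421e-6)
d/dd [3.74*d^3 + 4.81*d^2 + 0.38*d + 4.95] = 11.22*d^2 + 9.62*d + 0.38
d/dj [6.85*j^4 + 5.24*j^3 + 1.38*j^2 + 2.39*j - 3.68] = 27.4*j^3 + 15.72*j^2 + 2.76*j + 2.39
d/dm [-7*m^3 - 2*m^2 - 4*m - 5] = -21*m^2 - 4*m - 4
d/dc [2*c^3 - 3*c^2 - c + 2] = 6*c^2 - 6*c - 1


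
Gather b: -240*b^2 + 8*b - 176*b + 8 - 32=-240*b^2 - 168*b - 24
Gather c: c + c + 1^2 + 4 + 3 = 2*c + 8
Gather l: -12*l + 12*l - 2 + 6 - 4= 0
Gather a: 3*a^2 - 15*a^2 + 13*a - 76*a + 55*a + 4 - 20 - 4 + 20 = -12*a^2 - 8*a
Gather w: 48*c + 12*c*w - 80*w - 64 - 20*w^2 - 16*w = 48*c - 20*w^2 + w*(12*c - 96) - 64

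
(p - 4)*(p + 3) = p^2 - p - 12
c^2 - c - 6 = (c - 3)*(c + 2)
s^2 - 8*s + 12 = (s - 6)*(s - 2)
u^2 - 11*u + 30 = (u - 6)*(u - 5)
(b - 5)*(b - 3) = b^2 - 8*b + 15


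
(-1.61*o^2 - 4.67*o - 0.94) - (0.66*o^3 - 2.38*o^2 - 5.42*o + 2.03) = -0.66*o^3 + 0.77*o^2 + 0.75*o - 2.97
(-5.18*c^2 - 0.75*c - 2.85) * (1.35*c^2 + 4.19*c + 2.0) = -6.993*c^4 - 22.7167*c^3 - 17.35*c^2 - 13.4415*c - 5.7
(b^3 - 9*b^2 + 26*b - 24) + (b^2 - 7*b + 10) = b^3 - 8*b^2 + 19*b - 14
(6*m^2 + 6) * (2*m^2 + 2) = 12*m^4 + 24*m^2 + 12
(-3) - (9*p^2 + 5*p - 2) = -9*p^2 - 5*p - 1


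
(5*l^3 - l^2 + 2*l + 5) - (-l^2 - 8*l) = 5*l^3 + 10*l + 5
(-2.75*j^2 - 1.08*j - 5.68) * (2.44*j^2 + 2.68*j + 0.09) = -6.71*j^4 - 10.0052*j^3 - 17.0011*j^2 - 15.3196*j - 0.5112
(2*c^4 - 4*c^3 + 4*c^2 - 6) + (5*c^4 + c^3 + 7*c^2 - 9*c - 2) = 7*c^4 - 3*c^3 + 11*c^2 - 9*c - 8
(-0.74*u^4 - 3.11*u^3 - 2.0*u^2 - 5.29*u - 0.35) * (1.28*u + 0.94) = -0.9472*u^5 - 4.6764*u^4 - 5.4834*u^3 - 8.6512*u^2 - 5.4206*u - 0.329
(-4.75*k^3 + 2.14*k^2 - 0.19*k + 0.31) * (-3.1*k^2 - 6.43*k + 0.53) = 14.725*k^5 + 23.9085*k^4 - 15.6887*k^3 + 1.3949*k^2 - 2.094*k + 0.1643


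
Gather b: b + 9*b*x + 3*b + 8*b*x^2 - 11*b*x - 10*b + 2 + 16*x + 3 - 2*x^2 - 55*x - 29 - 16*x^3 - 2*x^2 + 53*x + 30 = b*(8*x^2 - 2*x - 6) - 16*x^3 - 4*x^2 + 14*x + 6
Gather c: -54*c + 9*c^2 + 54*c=9*c^2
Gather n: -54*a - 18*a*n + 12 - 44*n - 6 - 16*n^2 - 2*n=-54*a - 16*n^2 + n*(-18*a - 46) + 6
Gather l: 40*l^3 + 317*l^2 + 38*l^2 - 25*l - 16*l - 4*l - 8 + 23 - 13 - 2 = 40*l^3 + 355*l^2 - 45*l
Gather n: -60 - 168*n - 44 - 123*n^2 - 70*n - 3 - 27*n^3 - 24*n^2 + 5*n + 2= -27*n^3 - 147*n^2 - 233*n - 105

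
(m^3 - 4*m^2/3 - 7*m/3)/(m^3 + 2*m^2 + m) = (m - 7/3)/(m + 1)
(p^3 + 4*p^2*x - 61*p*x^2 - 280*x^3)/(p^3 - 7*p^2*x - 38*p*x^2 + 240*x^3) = (-p^2 - 12*p*x - 35*x^2)/(-p^2 - p*x + 30*x^2)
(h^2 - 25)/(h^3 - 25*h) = 1/h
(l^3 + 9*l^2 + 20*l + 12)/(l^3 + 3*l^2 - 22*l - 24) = (l + 2)/(l - 4)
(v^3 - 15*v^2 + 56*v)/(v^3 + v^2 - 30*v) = (v^2 - 15*v + 56)/(v^2 + v - 30)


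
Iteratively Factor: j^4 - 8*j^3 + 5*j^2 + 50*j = (j - 5)*(j^3 - 3*j^2 - 10*j) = (j - 5)*(j + 2)*(j^2 - 5*j) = j*(j - 5)*(j + 2)*(j - 5)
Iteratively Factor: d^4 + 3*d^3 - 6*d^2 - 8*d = (d - 2)*(d^3 + 5*d^2 + 4*d) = d*(d - 2)*(d^2 + 5*d + 4) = d*(d - 2)*(d + 1)*(d + 4)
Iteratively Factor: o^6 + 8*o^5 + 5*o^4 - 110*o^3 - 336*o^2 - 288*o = (o + 2)*(o^5 + 6*o^4 - 7*o^3 - 96*o^2 - 144*o) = (o + 2)*(o + 3)*(o^4 + 3*o^3 - 16*o^2 - 48*o) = (o - 4)*(o + 2)*(o + 3)*(o^3 + 7*o^2 + 12*o) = o*(o - 4)*(o + 2)*(o + 3)*(o^2 + 7*o + 12) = o*(o - 4)*(o + 2)*(o + 3)^2*(o + 4)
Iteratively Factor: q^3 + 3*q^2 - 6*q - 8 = (q - 2)*(q^2 + 5*q + 4) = (q - 2)*(q + 1)*(q + 4)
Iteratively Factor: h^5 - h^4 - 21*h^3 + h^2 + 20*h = (h - 5)*(h^4 + 4*h^3 - h^2 - 4*h) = (h - 5)*(h + 4)*(h^3 - h) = (h - 5)*(h + 1)*(h + 4)*(h^2 - h) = (h - 5)*(h - 1)*(h + 1)*(h + 4)*(h)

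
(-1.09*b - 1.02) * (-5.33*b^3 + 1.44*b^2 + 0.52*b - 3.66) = 5.8097*b^4 + 3.867*b^3 - 2.0356*b^2 + 3.459*b + 3.7332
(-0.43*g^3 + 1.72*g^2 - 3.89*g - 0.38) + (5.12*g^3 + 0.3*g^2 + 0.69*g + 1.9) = 4.69*g^3 + 2.02*g^2 - 3.2*g + 1.52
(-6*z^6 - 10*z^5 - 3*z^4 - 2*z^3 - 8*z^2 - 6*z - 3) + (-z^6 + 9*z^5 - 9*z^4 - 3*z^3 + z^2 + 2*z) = -7*z^6 - z^5 - 12*z^4 - 5*z^3 - 7*z^2 - 4*z - 3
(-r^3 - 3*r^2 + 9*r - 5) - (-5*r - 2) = -r^3 - 3*r^2 + 14*r - 3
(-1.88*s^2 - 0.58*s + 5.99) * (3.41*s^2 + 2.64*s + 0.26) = -6.4108*s^4 - 6.941*s^3 + 18.4059*s^2 + 15.6628*s + 1.5574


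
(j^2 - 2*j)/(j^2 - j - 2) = j/(j + 1)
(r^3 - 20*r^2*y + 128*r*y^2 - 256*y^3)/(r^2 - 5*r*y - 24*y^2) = (r^2 - 12*r*y + 32*y^2)/(r + 3*y)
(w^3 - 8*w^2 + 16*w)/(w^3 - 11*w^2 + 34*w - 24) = w*(w - 4)/(w^2 - 7*w + 6)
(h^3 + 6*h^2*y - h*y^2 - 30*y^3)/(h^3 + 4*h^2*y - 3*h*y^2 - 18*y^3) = (h + 5*y)/(h + 3*y)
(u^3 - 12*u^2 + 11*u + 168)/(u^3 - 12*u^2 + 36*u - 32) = (u^2 - 4*u - 21)/(u^2 - 4*u + 4)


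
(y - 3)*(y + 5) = y^2 + 2*y - 15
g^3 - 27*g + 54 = (g - 3)^2*(g + 6)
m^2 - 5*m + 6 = (m - 3)*(m - 2)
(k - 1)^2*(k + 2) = k^3 - 3*k + 2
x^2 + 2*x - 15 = (x - 3)*(x + 5)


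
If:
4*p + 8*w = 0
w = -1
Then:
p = 2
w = -1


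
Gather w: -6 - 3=-9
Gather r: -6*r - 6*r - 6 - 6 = -12*r - 12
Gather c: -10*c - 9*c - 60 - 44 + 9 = -19*c - 95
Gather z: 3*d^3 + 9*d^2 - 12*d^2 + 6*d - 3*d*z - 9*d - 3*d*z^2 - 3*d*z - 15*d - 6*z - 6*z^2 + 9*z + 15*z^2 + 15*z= 3*d^3 - 3*d^2 - 18*d + z^2*(9 - 3*d) + z*(18 - 6*d)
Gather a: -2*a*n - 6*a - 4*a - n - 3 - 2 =a*(-2*n - 10) - n - 5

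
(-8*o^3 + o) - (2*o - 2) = -8*o^3 - o + 2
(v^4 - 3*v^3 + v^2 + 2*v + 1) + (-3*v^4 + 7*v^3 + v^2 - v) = -2*v^4 + 4*v^3 + 2*v^2 + v + 1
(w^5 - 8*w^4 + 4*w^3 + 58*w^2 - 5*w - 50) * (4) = 4*w^5 - 32*w^4 + 16*w^3 + 232*w^2 - 20*w - 200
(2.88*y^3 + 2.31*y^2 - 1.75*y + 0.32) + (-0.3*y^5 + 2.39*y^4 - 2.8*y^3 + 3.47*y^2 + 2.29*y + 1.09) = -0.3*y^5 + 2.39*y^4 + 0.0800000000000001*y^3 + 5.78*y^2 + 0.54*y + 1.41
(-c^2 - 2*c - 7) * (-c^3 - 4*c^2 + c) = c^5 + 6*c^4 + 14*c^3 + 26*c^2 - 7*c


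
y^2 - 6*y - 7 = (y - 7)*(y + 1)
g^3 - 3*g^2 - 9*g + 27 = (g - 3)^2*(g + 3)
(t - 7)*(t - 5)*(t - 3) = t^3 - 15*t^2 + 71*t - 105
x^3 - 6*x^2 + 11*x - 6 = (x - 3)*(x - 2)*(x - 1)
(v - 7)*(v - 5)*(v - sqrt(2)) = v^3 - 12*v^2 - sqrt(2)*v^2 + 12*sqrt(2)*v + 35*v - 35*sqrt(2)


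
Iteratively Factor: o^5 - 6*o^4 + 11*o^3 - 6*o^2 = (o - 3)*(o^4 - 3*o^3 + 2*o^2) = (o - 3)*(o - 1)*(o^3 - 2*o^2) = (o - 3)*(o - 2)*(o - 1)*(o^2) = o*(o - 3)*(o - 2)*(o - 1)*(o)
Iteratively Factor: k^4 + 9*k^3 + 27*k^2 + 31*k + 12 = (k + 1)*(k^3 + 8*k^2 + 19*k + 12) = (k + 1)*(k + 4)*(k^2 + 4*k + 3) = (k + 1)^2*(k + 4)*(k + 3)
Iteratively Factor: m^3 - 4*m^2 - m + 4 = (m - 4)*(m^2 - 1) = (m - 4)*(m + 1)*(m - 1)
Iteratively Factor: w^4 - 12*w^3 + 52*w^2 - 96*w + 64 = (w - 2)*(w^3 - 10*w^2 + 32*w - 32) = (w - 4)*(w - 2)*(w^2 - 6*w + 8) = (w - 4)^2*(w - 2)*(w - 2)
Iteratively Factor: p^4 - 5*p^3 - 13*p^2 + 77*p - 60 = (p + 4)*(p^3 - 9*p^2 + 23*p - 15) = (p - 1)*(p + 4)*(p^2 - 8*p + 15) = (p - 3)*(p - 1)*(p + 4)*(p - 5)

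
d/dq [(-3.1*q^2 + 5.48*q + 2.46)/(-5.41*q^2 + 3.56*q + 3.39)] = (18.6108*q^2 + 5.5992*q + 9.8196)/(29.2681*q^4 - 38.5192*q^3 - 24.0062*q^2 + 24.1368*q + 11.4921)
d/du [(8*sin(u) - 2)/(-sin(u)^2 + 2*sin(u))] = 4*(2*cos(u) - 1/tan(u) + cos(u)/sin(u)^2)/(sin(u) - 2)^2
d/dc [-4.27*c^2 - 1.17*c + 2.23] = -8.54*c - 1.17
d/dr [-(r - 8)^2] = 16 - 2*r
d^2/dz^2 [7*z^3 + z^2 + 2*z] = 42*z + 2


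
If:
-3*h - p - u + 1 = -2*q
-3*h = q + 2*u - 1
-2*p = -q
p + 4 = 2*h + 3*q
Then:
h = 37/31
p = 10/31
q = 20/31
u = -50/31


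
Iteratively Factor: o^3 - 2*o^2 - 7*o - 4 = (o + 1)*(o^2 - 3*o - 4) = (o - 4)*(o + 1)*(o + 1)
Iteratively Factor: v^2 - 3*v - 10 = (v - 5)*(v + 2)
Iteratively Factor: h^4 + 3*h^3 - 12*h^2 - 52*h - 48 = (h + 3)*(h^3 - 12*h - 16) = (h - 4)*(h + 3)*(h^2 + 4*h + 4) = (h - 4)*(h + 2)*(h + 3)*(h + 2)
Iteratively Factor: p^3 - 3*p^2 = (p - 3)*(p^2) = p*(p - 3)*(p)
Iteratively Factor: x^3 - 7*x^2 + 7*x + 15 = (x - 5)*(x^2 - 2*x - 3) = (x - 5)*(x + 1)*(x - 3)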